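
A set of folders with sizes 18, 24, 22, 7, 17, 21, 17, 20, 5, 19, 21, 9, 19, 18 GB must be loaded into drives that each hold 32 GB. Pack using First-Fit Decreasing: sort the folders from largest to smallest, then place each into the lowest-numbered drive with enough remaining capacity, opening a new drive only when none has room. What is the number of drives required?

Sorted descending: 24, 22, 21, 21, 20, 19, 19, 18, 18, 17, 17, 9, 7, 5.
24 GB → drive 1 (remaining 8 GB)
22 GB → drive 2 (remaining 10 GB)
21 GB → drive 3 (remaining 11 GB)
21 GB → drive 4 (remaining 11 GB)
20 GB → drive 5 (remaining 12 GB)
19 GB → drive 6 (remaining 13 GB)
19 GB → drive 7 (remaining 13 GB)
18 GB → drive 8 (remaining 14 GB)
18 GB → drive 9 (remaining 14 GB)
17 GB → drive 10 (remaining 15 GB)
17 GB → drive 11 (remaining 15 GB)
9 GB → drive 2 (remaining 1 GB)
7 GB → drive 1 (remaining 1 GB)
5 GB → drive 3 (remaining 6 GB)

11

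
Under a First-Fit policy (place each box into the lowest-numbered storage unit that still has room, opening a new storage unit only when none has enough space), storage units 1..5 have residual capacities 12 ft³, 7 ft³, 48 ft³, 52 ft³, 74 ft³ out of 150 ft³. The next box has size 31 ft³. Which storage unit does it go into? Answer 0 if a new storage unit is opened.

Storage units with room: storage unit 3 (48 ft³), storage unit 4 (52 ft³), storage unit 5 (74 ft³).
The first with room is storage unit 3.

3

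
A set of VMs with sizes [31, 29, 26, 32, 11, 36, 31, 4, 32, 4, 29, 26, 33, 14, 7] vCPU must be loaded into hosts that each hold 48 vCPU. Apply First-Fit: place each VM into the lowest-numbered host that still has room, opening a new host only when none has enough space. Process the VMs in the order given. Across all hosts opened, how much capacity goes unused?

135

31 vCPU → host 1 (remaining 17 vCPU)
29 vCPU → host 2 (remaining 19 vCPU)
26 vCPU → host 3 (remaining 22 vCPU)
32 vCPU → host 4 (remaining 16 vCPU)
11 vCPU → host 1 (remaining 6 vCPU)
36 vCPU → host 5 (remaining 12 vCPU)
31 vCPU → host 6 (remaining 17 vCPU)
4 vCPU → host 1 (remaining 2 vCPU)
32 vCPU → host 7 (remaining 16 vCPU)
4 vCPU → host 2 (remaining 15 vCPU)
29 vCPU → host 8 (remaining 19 vCPU)
26 vCPU → host 9 (remaining 22 vCPU)
33 vCPU → host 10 (remaining 15 vCPU)
14 vCPU → host 2 (remaining 1 vCPU)
7 vCPU → host 3 (remaining 15 vCPU)
10 hosts × 48 vCPU = 480 vCPU; used 345 vCPU; unused 135 vCPU.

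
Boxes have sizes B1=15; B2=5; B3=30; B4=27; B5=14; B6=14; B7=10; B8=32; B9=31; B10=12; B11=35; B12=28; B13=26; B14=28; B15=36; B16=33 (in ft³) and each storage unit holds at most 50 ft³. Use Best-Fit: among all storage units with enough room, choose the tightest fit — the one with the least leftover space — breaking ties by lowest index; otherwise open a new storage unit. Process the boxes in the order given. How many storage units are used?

10

B1 (15 ft³) → storage unit 1 (remaining 35 ft³)
B2 (5 ft³) → storage unit 1 (remaining 30 ft³)
B3 (30 ft³) → storage unit 1 (remaining 0 ft³)
B4 (27 ft³) → storage unit 2 (remaining 23 ft³)
B5 (14 ft³) → storage unit 2 (remaining 9 ft³)
B6 (14 ft³) → storage unit 3 (remaining 36 ft³)
B7 (10 ft³) → storage unit 3 (remaining 26 ft³)
B8 (32 ft³) → storage unit 4 (remaining 18 ft³)
B9 (31 ft³) → storage unit 5 (remaining 19 ft³)
B10 (12 ft³) → storage unit 4 (remaining 6 ft³)
B11 (35 ft³) → storage unit 6 (remaining 15 ft³)
B12 (28 ft³) → storage unit 7 (remaining 22 ft³)
B13 (26 ft³) → storage unit 3 (remaining 0 ft³)
B14 (28 ft³) → storage unit 8 (remaining 22 ft³)
B15 (36 ft³) → storage unit 9 (remaining 14 ft³)
B16 (33 ft³) → storage unit 10 (remaining 17 ft³)
Final storage units: [15,5,30] [27,14] [14,10,26] [32,12] [31] [35] [28] [28] [36] [33].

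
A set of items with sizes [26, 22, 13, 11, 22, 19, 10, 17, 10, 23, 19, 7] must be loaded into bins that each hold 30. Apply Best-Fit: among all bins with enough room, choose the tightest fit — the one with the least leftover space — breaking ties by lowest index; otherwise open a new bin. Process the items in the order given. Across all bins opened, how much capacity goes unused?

bin 1: place 26, 4 left
bin 2: place 22, 8 left
bin 3: place 13, 17 left
bin 3: place 11, 6 left
bin 4: place 22, 8 left
bin 5: place 19, 11 left
bin 5: place 10, 1 left
bin 6: place 17, 13 left
bin 6: place 10, 3 left
bin 7: place 23, 7 left
bin 8: place 19, 11 left
bin 7: place 7, 0 left
8 bins × 30 = 240; used 199; unused 41.

41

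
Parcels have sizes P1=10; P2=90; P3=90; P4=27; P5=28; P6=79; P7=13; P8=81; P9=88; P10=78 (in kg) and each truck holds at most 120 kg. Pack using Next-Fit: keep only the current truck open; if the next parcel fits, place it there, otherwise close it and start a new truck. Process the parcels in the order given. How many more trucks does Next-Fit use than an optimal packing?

0

Next-Fit: [10,90] [90,27] [28,79,13] [81] [88] [78] → 6 trucks.
6 parcels exceed 60 kg (half the capacity), and no two of those can share a truck, so at least 6 trucks are needed.
So 6 is already optimal.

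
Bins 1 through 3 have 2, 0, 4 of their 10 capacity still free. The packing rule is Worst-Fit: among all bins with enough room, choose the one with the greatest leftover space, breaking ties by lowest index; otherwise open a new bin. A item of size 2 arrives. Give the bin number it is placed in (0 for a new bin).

3

Bins with room: bin 1 (2), bin 3 (4).
Most room is bin 3 with 4 free.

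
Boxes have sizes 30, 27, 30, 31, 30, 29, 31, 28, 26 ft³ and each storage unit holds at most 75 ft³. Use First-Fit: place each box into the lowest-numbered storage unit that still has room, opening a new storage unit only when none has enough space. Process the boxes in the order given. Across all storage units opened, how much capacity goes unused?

30 ft³ → storage unit 1 (remaining 45 ft³)
27 ft³ → storage unit 1 (remaining 18 ft³)
30 ft³ → storage unit 2 (remaining 45 ft³)
31 ft³ → storage unit 2 (remaining 14 ft³)
30 ft³ → storage unit 3 (remaining 45 ft³)
29 ft³ → storage unit 3 (remaining 16 ft³)
31 ft³ → storage unit 4 (remaining 44 ft³)
28 ft³ → storage unit 4 (remaining 16 ft³)
26 ft³ → storage unit 5 (remaining 49 ft³)
5 storage units × 75 ft³ = 375 ft³; used 262 ft³; unused 113 ft³.

113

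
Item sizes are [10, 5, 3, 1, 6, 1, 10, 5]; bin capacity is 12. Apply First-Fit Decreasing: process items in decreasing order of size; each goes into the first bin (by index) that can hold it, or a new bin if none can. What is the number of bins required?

4

Sorted descending: 10, 10, 6, 5, 5, 3, 1, 1.
Put 10 in bin 1; 2 remain.
Put 10 in bin 2; 2 remain.
Put 6 in bin 3; 6 remain.
Put 5 in bin 3; 1 remain.
Put 5 in bin 4; 7 remain.
Put 3 in bin 4; 4 remain.
Put 1 in bin 1; 1 remain.
Put 1 in bin 1; 0 remain.
Final bins: [10,1,1] [10] [6,5] [5,3].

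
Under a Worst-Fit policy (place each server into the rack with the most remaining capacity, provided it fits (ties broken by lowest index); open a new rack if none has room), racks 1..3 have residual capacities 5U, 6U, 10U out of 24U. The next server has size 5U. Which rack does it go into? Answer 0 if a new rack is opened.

Racks with room: rack 1 (5U), rack 2 (6U), rack 3 (10U).
Most room is rack 3 with 10U free.

3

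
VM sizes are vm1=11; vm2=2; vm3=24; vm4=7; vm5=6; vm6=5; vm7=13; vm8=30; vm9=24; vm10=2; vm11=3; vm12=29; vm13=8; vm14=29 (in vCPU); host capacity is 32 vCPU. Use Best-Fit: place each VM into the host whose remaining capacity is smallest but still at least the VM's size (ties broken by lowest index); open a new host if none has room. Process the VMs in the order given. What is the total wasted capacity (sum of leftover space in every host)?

31

vm1 (11 vCPU) → host 1 (remaining 21 vCPU)
vm2 (2 vCPU) → host 1 (remaining 19 vCPU)
vm3 (24 vCPU) → host 2 (remaining 8 vCPU)
vm4 (7 vCPU) → host 2 (remaining 1 vCPU)
vm5 (6 vCPU) → host 1 (remaining 13 vCPU)
vm6 (5 vCPU) → host 1 (remaining 8 vCPU)
vm7 (13 vCPU) → host 3 (remaining 19 vCPU)
vm8 (30 vCPU) → host 4 (remaining 2 vCPU)
vm9 (24 vCPU) → host 5 (remaining 8 vCPU)
vm10 (2 vCPU) → host 4 (remaining 0 vCPU)
vm11 (3 vCPU) → host 1 (remaining 5 vCPU)
vm12 (29 vCPU) → host 6 (remaining 3 vCPU)
vm13 (8 vCPU) → host 5 (remaining 0 vCPU)
vm14 (29 vCPU) → host 7 (remaining 3 vCPU)
7 hosts × 32 vCPU = 224 vCPU; used 193 vCPU; unused 31 vCPU.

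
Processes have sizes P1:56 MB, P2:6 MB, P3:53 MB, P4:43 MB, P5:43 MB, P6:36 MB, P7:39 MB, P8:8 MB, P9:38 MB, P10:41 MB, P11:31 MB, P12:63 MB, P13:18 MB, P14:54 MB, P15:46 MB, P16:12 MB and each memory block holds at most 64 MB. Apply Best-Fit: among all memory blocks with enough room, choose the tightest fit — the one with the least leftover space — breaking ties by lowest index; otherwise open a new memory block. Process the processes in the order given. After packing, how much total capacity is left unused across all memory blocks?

Put P1 (56 MB) in memory block 1; 8 MB remain.
Put P2 (6 MB) in memory block 1; 2 MB remain.
Put P3 (53 MB) in memory block 2; 11 MB remain.
Put P4 (43 MB) in memory block 3; 21 MB remain.
Put P5 (43 MB) in memory block 4; 21 MB remain.
Put P6 (36 MB) in memory block 5; 28 MB remain.
Put P7 (39 MB) in memory block 6; 25 MB remain.
Put P8 (8 MB) in memory block 2; 3 MB remain.
Put P9 (38 MB) in memory block 7; 26 MB remain.
Put P10 (41 MB) in memory block 8; 23 MB remain.
Put P11 (31 MB) in memory block 9; 33 MB remain.
Put P12 (63 MB) in memory block 10; 1 MB remain.
Put P13 (18 MB) in memory block 3; 3 MB remain.
Put P14 (54 MB) in memory block 11; 10 MB remain.
Put P15 (46 MB) in memory block 12; 18 MB remain.
Put P16 (12 MB) in memory block 12; 6 MB remain.
12 memory blocks × 64 MB = 768 MB; used 587 MB; unused 181 MB.

181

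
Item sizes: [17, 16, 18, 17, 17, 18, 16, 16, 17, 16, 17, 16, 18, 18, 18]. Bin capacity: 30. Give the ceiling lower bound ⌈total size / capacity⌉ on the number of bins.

9 bins

Total size = 17 + 16 + 18 + 17 + 17 + 18 + 16 + 16 + 17 + 16 + 17 + 16 + 18 + 18 + 18 = 255.
⌈255 / 30⌉ = 9.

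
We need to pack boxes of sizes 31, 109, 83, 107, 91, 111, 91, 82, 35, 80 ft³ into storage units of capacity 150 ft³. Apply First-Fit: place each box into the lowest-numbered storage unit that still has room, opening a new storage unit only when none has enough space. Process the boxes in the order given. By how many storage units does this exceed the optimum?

0

First-Fit: [31,109] [83,35] [107] [91] [111] [91] [82] [80] → 8 storage units.
8 boxes exceed 75 ft³ (half the capacity), and no two of those can share a storage unit, so at least 8 storage units are needed.
So 8 is already optimal.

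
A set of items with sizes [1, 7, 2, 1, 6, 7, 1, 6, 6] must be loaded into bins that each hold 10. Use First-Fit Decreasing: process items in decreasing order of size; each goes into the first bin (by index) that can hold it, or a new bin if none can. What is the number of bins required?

5

Sorted descending: 7, 7, 6, 6, 6, 2, 1, 1, 1.
Put 7 in bin 1; 3 remain.
Put 7 in bin 2; 3 remain.
Put 6 in bin 3; 4 remain.
Put 6 in bin 4; 4 remain.
Put 6 in bin 5; 4 remain.
Put 2 in bin 1; 1 remain.
Put 1 in bin 1; 0 remain.
Put 1 in bin 2; 2 remain.
Put 1 in bin 2; 1 remain.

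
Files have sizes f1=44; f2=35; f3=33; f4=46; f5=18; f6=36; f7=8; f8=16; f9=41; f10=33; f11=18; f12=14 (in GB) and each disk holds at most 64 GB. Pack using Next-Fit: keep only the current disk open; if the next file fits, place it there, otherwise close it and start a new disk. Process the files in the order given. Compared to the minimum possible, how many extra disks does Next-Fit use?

Next-Fit: [44] [35] [33] [46,18] [36,8,16] [41] [33,18] [14] → 8 disks.
7 files exceed 32 GB (half the capacity), and no two of those can share a disk, so at least 7 disks are needed.
An optimal packing achieves that bound: [46,18] [44,18] [41,16] [36,14,8] [35] [33] [33] → 7 disks.
Excess: 8 − 7 = 1.

1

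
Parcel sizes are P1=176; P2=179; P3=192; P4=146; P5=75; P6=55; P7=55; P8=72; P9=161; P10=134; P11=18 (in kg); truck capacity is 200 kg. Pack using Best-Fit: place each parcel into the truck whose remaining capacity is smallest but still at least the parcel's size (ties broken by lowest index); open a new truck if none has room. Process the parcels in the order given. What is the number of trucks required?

P1 (176 kg) → truck 1 (remaining 24 kg)
P2 (179 kg) → truck 2 (remaining 21 kg)
P3 (192 kg) → truck 3 (remaining 8 kg)
P4 (146 kg) → truck 4 (remaining 54 kg)
P5 (75 kg) → truck 5 (remaining 125 kg)
P6 (55 kg) → truck 5 (remaining 70 kg)
P7 (55 kg) → truck 5 (remaining 15 kg)
P8 (72 kg) → truck 6 (remaining 128 kg)
P9 (161 kg) → truck 7 (remaining 39 kg)
P10 (134 kg) → truck 8 (remaining 66 kg)
P11 (18 kg) → truck 2 (remaining 3 kg)
Final trucks: [176] [179,18] [192] [146] [75,55,55] [72] [161] [134].

8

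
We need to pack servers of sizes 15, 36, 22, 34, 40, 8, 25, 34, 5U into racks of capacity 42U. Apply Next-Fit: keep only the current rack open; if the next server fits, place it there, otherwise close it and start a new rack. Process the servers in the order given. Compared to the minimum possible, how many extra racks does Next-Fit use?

1

Next-Fit: [15] [36] [22] [34] [40] [8,25] [34,5] → 7 racks.
Total size 219U; any packing needs at least ⌈219/42⌉ = 6 racks.
An optimal packing achieves that bound: [40] [36,5] [34,8] [34] [25,15] [22] → 6 racks.
Excess: 7 − 6 = 1.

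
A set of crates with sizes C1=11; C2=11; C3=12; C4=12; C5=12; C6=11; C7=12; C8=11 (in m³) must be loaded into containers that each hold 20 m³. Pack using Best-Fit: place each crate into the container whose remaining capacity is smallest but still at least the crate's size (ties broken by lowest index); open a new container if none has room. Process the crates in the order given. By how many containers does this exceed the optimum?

Best-Fit: [11] [11] [12] [12] [12] [11] [12] [11] → 8 containers.
8 crates exceed 10 m³ (half the capacity), and no two of those can share a container, so at least 8 containers are needed.
So 8 is already optimal.

0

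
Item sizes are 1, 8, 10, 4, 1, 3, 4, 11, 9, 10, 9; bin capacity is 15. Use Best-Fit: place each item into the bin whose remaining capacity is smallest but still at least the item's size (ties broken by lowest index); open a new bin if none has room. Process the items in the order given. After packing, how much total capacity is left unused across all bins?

1 → bin 1 (remaining 14)
8 → bin 1 (remaining 6)
10 → bin 2 (remaining 5)
4 → bin 2 (remaining 1)
1 → bin 2 (remaining 0)
3 → bin 1 (remaining 3)
4 → bin 3 (remaining 11)
11 → bin 3 (remaining 0)
9 → bin 4 (remaining 6)
10 → bin 5 (remaining 5)
9 → bin 6 (remaining 6)
6 bins × 15 = 90; used 70; unused 20.

20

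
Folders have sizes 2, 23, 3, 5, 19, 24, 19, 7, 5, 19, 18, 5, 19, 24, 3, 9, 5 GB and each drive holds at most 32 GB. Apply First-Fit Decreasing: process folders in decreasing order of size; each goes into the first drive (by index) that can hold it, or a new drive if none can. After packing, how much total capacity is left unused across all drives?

47

Sorted descending: 24, 24, 23, 19, 19, 19, 19, 18, 9, 7, 5, 5, 5, 5, 3, 3, 2.
Put 24 GB in drive 1; 8 GB remain.
Put 24 GB in drive 2; 8 GB remain.
Put 23 GB in drive 3; 9 GB remain.
Put 19 GB in drive 4; 13 GB remain.
Put 19 GB in drive 5; 13 GB remain.
Put 19 GB in drive 6; 13 GB remain.
Put 19 GB in drive 7; 13 GB remain.
Put 18 GB in drive 8; 14 GB remain.
Put 9 GB in drive 3; 0 GB remain.
Put 7 GB in drive 1; 1 GB remain.
Put 5 GB in drive 2; 3 GB remain.
Put 5 GB in drive 4; 8 GB remain.
Put 5 GB in drive 4; 3 GB remain.
Put 5 GB in drive 5; 8 GB remain.
Put 3 GB in drive 2; 0 GB remain.
Put 3 GB in drive 4; 0 GB remain.
Put 2 GB in drive 5; 6 GB remain.
8 drives × 32 GB = 256 GB; used 209 GB; unused 47 GB.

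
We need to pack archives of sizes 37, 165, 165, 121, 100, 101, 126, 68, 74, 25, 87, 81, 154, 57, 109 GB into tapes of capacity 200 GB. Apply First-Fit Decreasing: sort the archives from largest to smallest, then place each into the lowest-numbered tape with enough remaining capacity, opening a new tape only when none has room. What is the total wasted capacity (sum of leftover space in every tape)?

Sorted descending: 165, 165, 154, 126, 121, 109, 101, 100, 87, 81, 74, 68, 57, 37, 25.
tape 1: place 165 GB, 35 GB left
tape 2: place 165 GB, 35 GB left
tape 3: place 154 GB, 46 GB left
tape 4: place 126 GB, 74 GB left
tape 5: place 121 GB, 79 GB left
tape 6: place 109 GB, 91 GB left
tape 7: place 101 GB, 99 GB left
tape 8: place 100 GB, 100 GB left
tape 6: place 87 GB, 4 GB left
tape 7: place 81 GB, 18 GB left
tape 4: place 74 GB, 0 GB left
tape 5: place 68 GB, 11 GB left
tape 8: place 57 GB, 43 GB left
tape 3: place 37 GB, 9 GB left
tape 1: place 25 GB, 10 GB left
8 tapes × 200 GB = 1600 GB; used 1470 GB; unused 130 GB.

130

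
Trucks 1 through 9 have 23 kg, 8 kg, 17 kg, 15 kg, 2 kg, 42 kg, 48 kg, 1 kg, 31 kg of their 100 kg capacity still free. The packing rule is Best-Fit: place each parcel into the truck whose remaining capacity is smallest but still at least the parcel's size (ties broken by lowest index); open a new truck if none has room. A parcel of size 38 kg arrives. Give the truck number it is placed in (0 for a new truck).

Trucks with room: truck 6 (42 kg), truck 7 (48 kg).
Tightest fit is truck 6 with 42 kg free.

6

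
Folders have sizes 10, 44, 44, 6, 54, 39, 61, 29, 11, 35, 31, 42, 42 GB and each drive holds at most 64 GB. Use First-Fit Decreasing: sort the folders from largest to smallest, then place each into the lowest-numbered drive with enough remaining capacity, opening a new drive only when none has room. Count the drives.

9 drives

Sorted descending: 61, 54, 44, 44, 42, 42, 39, 35, 31, 29, 11, 10, 6.
drive 1: place 61 GB, 3 GB left
drive 2: place 54 GB, 10 GB left
drive 3: place 44 GB, 20 GB left
drive 4: place 44 GB, 20 GB left
drive 5: place 42 GB, 22 GB left
drive 6: place 42 GB, 22 GB left
drive 7: place 39 GB, 25 GB left
drive 8: place 35 GB, 29 GB left
drive 9: place 31 GB, 33 GB left
drive 8: place 29 GB, 0 GB left
drive 3: place 11 GB, 9 GB left
drive 2: place 10 GB, 0 GB left
drive 3: place 6 GB, 3 GB left
Final drives: [61] [54,10] [44,11,6] [44] [42] [42] [39] [35,29] [31].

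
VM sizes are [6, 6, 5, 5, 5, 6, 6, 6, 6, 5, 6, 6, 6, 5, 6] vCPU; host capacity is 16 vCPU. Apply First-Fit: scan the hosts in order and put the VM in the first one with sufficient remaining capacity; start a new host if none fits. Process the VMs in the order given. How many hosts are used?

host 1: place 6 vCPU, 10 vCPU left
host 1: place 6 vCPU, 4 vCPU left
host 2: place 5 vCPU, 11 vCPU left
host 2: place 5 vCPU, 6 vCPU left
host 2: place 5 vCPU, 1 vCPU left
host 3: place 6 vCPU, 10 vCPU left
host 3: place 6 vCPU, 4 vCPU left
host 4: place 6 vCPU, 10 vCPU left
host 4: place 6 vCPU, 4 vCPU left
host 5: place 5 vCPU, 11 vCPU left
host 5: place 6 vCPU, 5 vCPU left
host 6: place 6 vCPU, 10 vCPU left
host 6: place 6 vCPU, 4 vCPU left
host 5: place 5 vCPU, 0 vCPU left
host 7: place 6 vCPU, 10 vCPU left

7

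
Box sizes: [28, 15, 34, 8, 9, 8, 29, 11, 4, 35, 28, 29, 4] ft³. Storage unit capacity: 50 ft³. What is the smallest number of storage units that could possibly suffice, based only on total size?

Total size = 28 + 15 + 34 + 8 + 9 + 8 + 29 + 11 + 4 + 35 + 28 + 29 + 4 = 242 ft³.
⌈242 / 50⌉ = 5.

5 storage units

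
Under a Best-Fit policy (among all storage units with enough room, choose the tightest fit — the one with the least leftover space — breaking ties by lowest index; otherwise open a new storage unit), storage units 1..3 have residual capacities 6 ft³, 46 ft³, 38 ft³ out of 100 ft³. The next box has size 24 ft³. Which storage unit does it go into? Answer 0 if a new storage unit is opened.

3

Storage units with room: storage unit 2 (46 ft³), storage unit 3 (38 ft³).
Tightest fit is storage unit 3 with 38 ft³ free.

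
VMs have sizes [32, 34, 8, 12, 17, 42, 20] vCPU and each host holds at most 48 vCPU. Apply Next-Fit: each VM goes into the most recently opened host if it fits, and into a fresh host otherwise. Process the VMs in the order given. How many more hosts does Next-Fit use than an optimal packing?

1

Next-Fit: [32] [34,8] [12,17] [42] [20] → 5 hosts.
Total size 165 vCPU; any packing needs at least ⌈165/48⌉ = 4 hosts.
An optimal packing achieves that bound: [42] [34,12] [32,8] [20,17] → 4 hosts.
Excess: 5 − 4 = 1.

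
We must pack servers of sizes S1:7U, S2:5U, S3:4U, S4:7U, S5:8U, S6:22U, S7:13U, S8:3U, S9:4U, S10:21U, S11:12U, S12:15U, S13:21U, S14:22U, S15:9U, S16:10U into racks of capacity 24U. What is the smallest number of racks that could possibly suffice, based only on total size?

8 racks

Total size = 7 + 5 + 4 + 7 + 8 + 22 + 13 + 3 + 4 + 21 + 12 + 15 + 21 + 22 + 9 + 10 = 183U.
⌈183 / 24⌉ = 8.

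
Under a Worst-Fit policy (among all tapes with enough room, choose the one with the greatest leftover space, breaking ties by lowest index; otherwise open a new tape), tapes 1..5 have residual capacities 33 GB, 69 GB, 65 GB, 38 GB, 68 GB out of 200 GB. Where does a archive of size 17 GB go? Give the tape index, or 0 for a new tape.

Tapes with room: tape 1 (33 GB), tape 2 (69 GB), tape 3 (65 GB), tape 4 (38 GB), tape 5 (68 GB).
Most room is tape 2 with 69 GB free.

2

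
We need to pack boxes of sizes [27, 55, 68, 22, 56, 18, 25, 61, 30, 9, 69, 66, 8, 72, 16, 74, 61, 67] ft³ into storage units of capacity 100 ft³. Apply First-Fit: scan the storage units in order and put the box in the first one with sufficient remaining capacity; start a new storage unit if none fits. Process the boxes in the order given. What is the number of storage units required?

10 storage units

storage unit 1: place 27 ft³, 73 ft³ left
storage unit 1: place 55 ft³, 18 ft³ left
storage unit 2: place 68 ft³, 32 ft³ left
storage unit 2: place 22 ft³, 10 ft³ left
storage unit 3: place 56 ft³, 44 ft³ left
storage unit 1: place 18 ft³, 0 ft³ left
storage unit 3: place 25 ft³, 19 ft³ left
storage unit 4: place 61 ft³, 39 ft³ left
storage unit 4: place 30 ft³, 9 ft³ left
storage unit 2: place 9 ft³, 1 ft³ left
storage unit 5: place 69 ft³, 31 ft³ left
storage unit 6: place 66 ft³, 34 ft³ left
storage unit 3: place 8 ft³, 11 ft³ left
storage unit 7: place 72 ft³, 28 ft³ left
storage unit 5: place 16 ft³, 15 ft³ left
storage unit 8: place 74 ft³, 26 ft³ left
storage unit 9: place 61 ft³, 39 ft³ left
storage unit 10: place 67 ft³, 33 ft³ left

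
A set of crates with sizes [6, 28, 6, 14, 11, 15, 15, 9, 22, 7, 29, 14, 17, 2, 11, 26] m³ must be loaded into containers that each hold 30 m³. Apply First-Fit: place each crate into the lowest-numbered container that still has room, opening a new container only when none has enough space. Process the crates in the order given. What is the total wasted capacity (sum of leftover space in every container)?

6 m³ → container 1 (remaining 24 m³)
28 m³ → container 2 (remaining 2 m³)
6 m³ → container 1 (remaining 18 m³)
14 m³ → container 1 (remaining 4 m³)
11 m³ → container 3 (remaining 19 m³)
15 m³ → container 3 (remaining 4 m³)
15 m³ → container 4 (remaining 15 m³)
9 m³ → container 4 (remaining 6 m³)
22 m³ → container 5 (remaining 8 m³)
7 m³ → container 5 (remaining 1 m³)
29 m³ → container 6 (remaining 1 m³)
14 m³ → container 7 (remaining 16 m³)
17 m³ → container 8 (remaining 13 m³)
2 m³ → container 1 (remaining 2 m³)
11 m³ → container 7 (remaining 5 m³)
26 m³ → container 9 (remaining 4 m³)
9 containers × 30 m³ = 270 m³; used 232 m³; unused 38 m³.

38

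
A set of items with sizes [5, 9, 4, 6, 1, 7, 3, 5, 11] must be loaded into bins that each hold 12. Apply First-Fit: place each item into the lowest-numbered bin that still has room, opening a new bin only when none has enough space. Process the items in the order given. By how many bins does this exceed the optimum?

0

First-Fit: [5,4,1] [9,3] [6,5] [7] [11] → 5 bins.
Total size 51; any packing needs at least ⌈51/12⌉ = 5 bins.
So 5 is already optimal.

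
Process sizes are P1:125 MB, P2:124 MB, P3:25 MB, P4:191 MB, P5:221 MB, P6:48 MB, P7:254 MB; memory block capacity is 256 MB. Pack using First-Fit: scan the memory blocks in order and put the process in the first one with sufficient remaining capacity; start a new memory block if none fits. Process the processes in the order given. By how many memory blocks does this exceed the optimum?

First-Fit: [125,124] [25,191] [221] [48] [254] → 5 memory blocks.
Total size 988 MB; any packing needs at least ⌈988/256⌉ = 4 memory blocks.
An optimal packing achieves that bound: [254] [221,25] [191,48] [125,124] → 4 memory blocks.
Excess: 5 − 4 = 1.

1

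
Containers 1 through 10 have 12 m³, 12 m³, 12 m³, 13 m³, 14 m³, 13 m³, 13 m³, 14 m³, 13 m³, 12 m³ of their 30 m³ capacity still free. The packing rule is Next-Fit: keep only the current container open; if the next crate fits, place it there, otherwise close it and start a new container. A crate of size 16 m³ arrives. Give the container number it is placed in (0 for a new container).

0

Next-Fit only looks at container 10, which has 12 m³ free.
16 m³ does not fit, so a new container is opened.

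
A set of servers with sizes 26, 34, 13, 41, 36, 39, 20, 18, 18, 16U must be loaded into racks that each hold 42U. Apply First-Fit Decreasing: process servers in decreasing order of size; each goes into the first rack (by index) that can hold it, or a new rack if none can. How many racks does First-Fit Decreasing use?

Sorted descending: 41, 39, 36, 34, 26, 20, 18, 18, 16, 13.
Put 41U in rack 1; 1U remain.
Put 39U in rack 2; 3U remain.
Put 36U in rack 3; 6U remain.
Put 34U in rack 4; 8U remain.
Put 26U in rack 5; 16U remain.
Put 20U in rack 6; 22U remain.
Put 18U in rack 6; 4U remain.
Put 18U in rack 7; 24U remain.
Put 16U in rack 5; 0U remain.
Put 13U in rack 7; 11U remain.
Final racks: [41] [39] [36] [34] [26,16] [20,18] [18,13].

7 racks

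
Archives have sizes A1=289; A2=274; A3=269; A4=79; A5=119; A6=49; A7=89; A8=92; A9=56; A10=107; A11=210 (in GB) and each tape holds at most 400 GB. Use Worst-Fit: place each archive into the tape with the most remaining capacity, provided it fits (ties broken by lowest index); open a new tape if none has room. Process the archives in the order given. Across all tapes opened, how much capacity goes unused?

A1 (289 GB) → tape 1 (remaining 111 GB)
A2 (274 GB) → tape 2 (remaining 126 GB)
A3 (269 GB) → tape 3 (remaining 131 GB)
A4 (79 GB) → tape 3 (remaining 52 GB)
A5 (119 GB) → tape 2 (remaining 7 GB)
A6 (49 GB) → tape 1 (remaining 62 GB)
A7 (89 GB) → tape 4 (remaining 311 GB)
A8 (92 GB) → tape 4 (remaining 219 GB)
A9 (56 GB) → tape 4 (remaining 163 GB)
A10 (107 GB) → tape 4 (remaining 56 GB)
A11 (210 GB) → tape 5 (remaining 190 GB)
5 tapes × 400 GB = 2000 GB; used 1633 GB; unused 367 GB.

367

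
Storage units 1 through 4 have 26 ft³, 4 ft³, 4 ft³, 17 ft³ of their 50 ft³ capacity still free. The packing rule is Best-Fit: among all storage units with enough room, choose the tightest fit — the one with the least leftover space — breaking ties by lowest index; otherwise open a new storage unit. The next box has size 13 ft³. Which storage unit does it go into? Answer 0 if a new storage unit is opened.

4

Storage units with room: storage unit 1 (26 ft³), storage unit 4 (17 ft³).
Tightest fit is storage unit 4 with 17 ft³ free.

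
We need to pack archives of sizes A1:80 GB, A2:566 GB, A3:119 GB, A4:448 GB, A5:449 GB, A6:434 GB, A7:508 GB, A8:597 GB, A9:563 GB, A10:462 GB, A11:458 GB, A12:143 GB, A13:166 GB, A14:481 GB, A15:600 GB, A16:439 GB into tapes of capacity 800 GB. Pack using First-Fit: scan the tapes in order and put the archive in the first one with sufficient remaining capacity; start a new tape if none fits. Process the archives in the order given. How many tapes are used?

tape 1: place A1 (80 GB), 720 GB left
tape 1: place A2 (566 GB), 154 GB left
tape 1: place A3 (119 GB), 35 GB left
tape 2: place A4 (448 GB), 352 GB left
tape 3: place A5 (449 GB), 351 GB left
tape 4: place A6 (434 GB), 366 GB left
tape 5: place A7 (508 GB), 292 GB left
tape 6: place A8 (597 GB), 203 GB left
tape 7: place A9 (563 GB), 237 GB left
tape 8: place A10 (462 GB), 338 GB left
tape 9: place A11 (458 GB), 342 GB left
tape 2: place A12 (143 GB), 209 GB left
tape 2: place A13 (166 GB), 43 GB left
tape 10: place A14 (481 GB), 319 GB left
tape 11: place A15 (600 GB), 200 GB left
tape 12: place A16 (439 GB), 361 GB left
Final tapes: [80,566,119] [448,143,166] [449] [434] [508] [597] [563] [462] [458] [481] [600] [439].

12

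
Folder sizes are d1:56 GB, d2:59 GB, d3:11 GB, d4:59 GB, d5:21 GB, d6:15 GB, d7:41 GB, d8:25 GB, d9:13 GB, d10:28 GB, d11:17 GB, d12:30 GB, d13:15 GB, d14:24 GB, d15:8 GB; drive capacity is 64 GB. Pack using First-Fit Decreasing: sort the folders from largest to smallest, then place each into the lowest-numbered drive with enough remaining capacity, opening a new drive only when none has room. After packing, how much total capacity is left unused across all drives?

Sorted descending: 59, 59, 56, 41, 30, 28, 25, 24, 21, 17, 15, 15, 13, 11, 8.
59 GB → drive 1 (remaining 5 GB)
59 GB → drive 2 (remaining 5 GB)
56 GB → drive 3 (remaining 8 GB)
41 GB → drive 4 (remaining 23 GB)
30 GB → drive 5 (remaining 34 GB)
28 GB → drive 5 (remaining 6 GB)
25 GB → drive 6 (remaining 39 GB)
24 GB → drive 6 (remaining 15 GB)
21 GB → drive 4 (remaining 2 GB)
17 GB → drive 7 (remaining 47 GB)
15 GB → drive 6 (remaining 0 GB)
15 GB → drive 7 (remaining 32 GB)
13 GB → drive 7 (remaining 19 GB)
11 GB → drive 7 (remaining 8 GB)
8 GB → drive 3 (remaining 0 GB)
7 drives × 64 GB = 448 GB; used 422 GB; unused 26 GB.

26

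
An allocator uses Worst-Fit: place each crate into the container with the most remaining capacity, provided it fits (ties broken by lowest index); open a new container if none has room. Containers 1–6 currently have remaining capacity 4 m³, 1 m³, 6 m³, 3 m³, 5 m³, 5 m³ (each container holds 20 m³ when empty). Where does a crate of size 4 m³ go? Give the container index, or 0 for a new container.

Containers with room: container 1 (4 m³), container 3 (6 m³), container 5 (5 m³), container 6 (5 m³).
Most room is container 3 with 6 m³ free.

3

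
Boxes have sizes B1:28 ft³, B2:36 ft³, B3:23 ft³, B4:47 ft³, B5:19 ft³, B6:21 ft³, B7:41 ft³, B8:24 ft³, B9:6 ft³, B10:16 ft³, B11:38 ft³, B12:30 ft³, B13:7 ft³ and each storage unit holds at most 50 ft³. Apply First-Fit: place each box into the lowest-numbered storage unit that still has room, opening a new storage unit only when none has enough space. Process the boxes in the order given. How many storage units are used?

8 storage units

B1 (28 ft³) → storage unit 1 (remaining 22 ft³)
B2 (36 ft³) → storage unit 2 (remaining 14 ft³)
B3 (23 ft³) → storage unit 3 (remaining 27 ft³)
B4 (47 ft³) → storage unit 4 (remaining 3 ft³)
B5 (19 ft³) → storage unit 1 (remaining 3 ft³)
B6 (21 ft³) → storage unit 3 (remaining 6 ft³)
B7 (41 ft³) → storage unit 5 (remaining 9 ft³)
B8 (24 ft³) → storage unit 6 (remaining 26 ft³)
B9 (6 ft³) → storage unit 2 (remaining 8 ft³)
B10 (16 ft³) → storage unit 6 (remaining 10 ft³)
B11 (38 ft³) → storage unit 7 (remaining 12 ft³)
B12 (30 ft³) → storage unit 8 (remaining 20 ft³)
B13 (7 ft³) → storage unit 2 (remaining 1 ft³)
Final storage units: [28,19] [36,6,7] [23,21] [47] [41] [24,16] [38] [30].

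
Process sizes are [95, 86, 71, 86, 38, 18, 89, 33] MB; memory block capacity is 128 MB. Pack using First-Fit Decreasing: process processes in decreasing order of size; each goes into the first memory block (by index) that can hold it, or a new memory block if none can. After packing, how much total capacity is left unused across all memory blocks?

124

Sorted descending: 95, 89, 86, 86, 71, 38, 33, 18.
95 MB → memory block 1 (remaining 33 MB)
89 MB → memory block 2 (remaining 39 MB)
86 MB → memory block 3 (remaining 42 MB)
86 MB → memory block 4 (remaining 42 MB)
71 MB → memory block 5 (remaining 57 MB)
38 MB → memory block 2 (remaining 1 MB)
33 MB → memory block 1 (remaining 0 MB)
18 MB → memory block 3 (remaining 24 MB)
5 memory blocks × 128 MB = 640 MB; used 516 MB; unused 124 MB.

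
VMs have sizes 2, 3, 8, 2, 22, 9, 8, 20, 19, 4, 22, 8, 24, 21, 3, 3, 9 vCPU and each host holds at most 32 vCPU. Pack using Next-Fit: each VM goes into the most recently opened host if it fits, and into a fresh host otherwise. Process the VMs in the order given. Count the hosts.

8 hosts

host 1: place 2 vCPU, 30 vCPU left
host 1: place 3 vCPU, 27 vCPU left
host 1: place 8 vCPU, 19 vCPU left
host 1: place 2 vCPU, 17 vCPU left
host 2: place 22 vCPU, 10 vCPU left
host 2: place 9 vCPU, 1 vCPU left
host 3: place 8 vCPU, 24 vCPU left
host 3: place 20 vCPU, 4 vCPU left
host 4: place 19 vCPU, 13 vCPU left
host 4: place 4 vCPU, 9 vCPU left
host 5: place 22 vCPU, 10 vCPU left
host 5: place 8 vCPU, 2 vCPU left
host 6: place 24 vCPU, 8 vCPU left
host 7: place 21 vCPU, 11 vCPU left
host 7: place 3 vCPU, 8 vCPU left
host 7: place 3 vCPU, 5 vCPU left
host 8: place 9 vCPU, 23 vCPU left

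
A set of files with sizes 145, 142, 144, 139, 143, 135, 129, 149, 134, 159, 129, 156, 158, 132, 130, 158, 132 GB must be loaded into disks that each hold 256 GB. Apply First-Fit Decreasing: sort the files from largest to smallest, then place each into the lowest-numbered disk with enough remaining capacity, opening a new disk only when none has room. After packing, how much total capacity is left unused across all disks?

1938

Sorted descending: 159, 158, 158, 156, 149, 145, 144, 143, 142, 139, 135, 134, 132, 132, 130, 129, 129.
Put 159 GB in disk 1; 97 GB remain.
Put 158 GB in disk 2; 98 GB remain.
Put 158 GB in disk 3; 98 GB remain.
Put 156 GB in disk 4; 100 GB remain.
Put 149 GB in disk 5; 107 GB remain.
Put 145 GB in disk 6; 111 GB remain.
Put 144 GB in disk 7; 112 GB remain.
Put 143 GB in disk 8; 113 GB remain.
Put 142 GB in disk 9; 114 GB remain.
Put 139 GB in disk 10; 117 GB remain.
Put 135 GB in disk 11; 121 GB remain.
Put 134 GB in disk 12; 122 GB remain.
Put 132 GB in disk 13; 124 GB remain.
Put 132 GB in disk 14; 124 GB remain.
Put 130 GB in disk 15; 126 GB remain.
Put 129 GB in disk 16; 127 GB remain.
Put 129 GB in disk 17; 127 GB remain.
17 disks × 256 GB = 4352 GB; used 2414 GB; unused 1938 GB.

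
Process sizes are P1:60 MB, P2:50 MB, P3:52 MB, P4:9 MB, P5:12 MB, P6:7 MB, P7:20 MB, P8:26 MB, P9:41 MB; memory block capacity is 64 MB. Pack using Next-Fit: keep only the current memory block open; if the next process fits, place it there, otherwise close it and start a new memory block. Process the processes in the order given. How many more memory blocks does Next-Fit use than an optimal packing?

1

Next-Fit: [60] [50] [52,9] [12,7,20] [26] [41] → 6 memory blocks.
Total size 277 MB; any packing needs at least ⌈277/64⌉ = 5 memory blocks.
An optimal packing achieves that bound: [60] [52,12] [50,9] [41,20] [26,7] → 5 memory blocks.
Excess: 6 − 5 = 1.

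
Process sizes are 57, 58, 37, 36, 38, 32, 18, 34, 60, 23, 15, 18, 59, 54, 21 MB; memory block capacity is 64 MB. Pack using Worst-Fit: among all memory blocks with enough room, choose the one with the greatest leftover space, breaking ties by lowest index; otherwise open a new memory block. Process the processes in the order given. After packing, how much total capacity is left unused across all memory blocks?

80

57 MB → memory block 1 (remaining 7 MB)
58 MB → memory block 2 (remaining 6 MB)
37 MB → memory block 3 (remaining 27 MB)
36 MB → memory block 4 (remaining 28 MB)
38 MB → memory block 5 (remaining 26 MB)
32 MB → memory block 6 (remaining 32 MB)
18 MB → memory block 6 (remaining 14 MB)
34 MB → memory block 7 (remaining 30 MB)
60 MB → memory block 8 (remaining 4 MB)
23 MB → memory block 7 (remaining 7 MB)
15 MB → memory block 4 (remaining 13 MB)
18 MB → memory block 3 (remaining 9 MB)
59 MB → memory block 9 (remaining 5 MB)
54 MB → memory block 10 (remaining 10 MB)
21 MB → memory block 5 (remaining 5 MB)
10 memory blocks × 64 MB = 640 MB; used 560 MB; unused 80 MB.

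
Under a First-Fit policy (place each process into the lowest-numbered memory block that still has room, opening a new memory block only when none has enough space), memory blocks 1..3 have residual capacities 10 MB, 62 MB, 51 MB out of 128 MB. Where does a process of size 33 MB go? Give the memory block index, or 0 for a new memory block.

2

Memory blocks with room: memory block 2 (62 MB), memory block 3 (51 MB).
The first with room is memory block 2.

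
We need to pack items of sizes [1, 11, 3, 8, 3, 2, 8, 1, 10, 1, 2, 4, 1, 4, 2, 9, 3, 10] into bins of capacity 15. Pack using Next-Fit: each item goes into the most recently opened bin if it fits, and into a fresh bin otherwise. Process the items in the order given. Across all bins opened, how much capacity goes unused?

1 → bin 1 (remaining 14)
11 → bin 1 (remaining 3)
3 → bin 1 (remaining 0)
8 → bin 2 (remaining 7)
3 → bin 2 (remaining 4)
2 → bin 2 (remaining 2)
8 → bin 3 (remaining 7)
1 → bin 3 (remaining 6)
10 → bin 4 (remaining 5)
1 → bin 4 (remaining 4)
2 → bin 4 (remaining 2)
4 → bin 5 (remaining 11)
1 → bin 5 (remaining 10)
4 → bin 5 (remaining 6)
2 → bin 5 (remaining 4)
9 → bin 6 (remaining 6)
3 → bin 6 (remaining 3)
10 → bin 7 (remaining 5)
7 bins × 15 = 105; used 83; unused 22.

22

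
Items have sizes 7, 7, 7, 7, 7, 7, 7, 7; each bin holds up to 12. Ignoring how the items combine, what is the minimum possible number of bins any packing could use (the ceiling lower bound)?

5

Total size = 7 + 7 + 7 + 7 + 7 + 7 + 7 + 7 = 56.
⌈56 / 12⌉ = 5.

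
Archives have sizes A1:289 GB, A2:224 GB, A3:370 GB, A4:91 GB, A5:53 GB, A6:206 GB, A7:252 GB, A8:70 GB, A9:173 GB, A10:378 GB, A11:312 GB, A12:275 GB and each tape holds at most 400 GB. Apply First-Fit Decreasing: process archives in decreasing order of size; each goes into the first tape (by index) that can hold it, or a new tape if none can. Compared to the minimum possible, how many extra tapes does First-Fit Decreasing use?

First-Fit Decreasing: [378] [370] [312,70] [289,91] [275,53] [252] [224,173] [206] → 8 tapes.
8 archives exceed 200 GB (half the capacity), and no two of those can share a tape, so at least 8 tapes are needed.
So 8 is already optimal.

0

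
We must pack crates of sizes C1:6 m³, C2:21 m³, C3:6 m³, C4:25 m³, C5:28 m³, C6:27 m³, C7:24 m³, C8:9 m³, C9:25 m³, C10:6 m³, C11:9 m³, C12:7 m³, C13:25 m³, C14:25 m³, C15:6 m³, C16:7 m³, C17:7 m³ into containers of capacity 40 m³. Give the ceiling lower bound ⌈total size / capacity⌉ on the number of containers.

7

Total size = 6 + 21 + 6 + 25 + 28 + 27 + 24 + 9 + 25 + 6 + 9 + 7 + 25 + 25 + 6 + 7 + 7 = 263 m³.
⌈263 / 40⌉ = 7.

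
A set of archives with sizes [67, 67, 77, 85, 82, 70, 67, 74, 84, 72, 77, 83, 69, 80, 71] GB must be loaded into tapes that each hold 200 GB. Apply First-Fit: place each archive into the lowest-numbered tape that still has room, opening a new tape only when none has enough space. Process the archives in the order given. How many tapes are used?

67 GB → tape 1 (remaining 133 GB)
67 GB → tape 1 (remaining 66 GB)
77 GB → tape 2 (remaining 123 GB)
85 GB → tape 2 (remaining 38 GB)
82 GB → tape 3 (remaining 118 GB)
70 GB → tape 3 (remaining 48 GB)
67 GB → tape 4 (remaining 133 GB)
74 GB → tape 4 (remaining 59 GB)
84 GB → tape 5 (remaining 116 GB)
72 GB → tape 5 (remaining 44 GB)
77 GB → tape 6 (remaining 123 GB)
83 GB → tape 6 (remaining 40 GB)
69 GB → tape 7 (remaining 131 GB)
80 GB → tape 7 (remaining 51 GB)
71 GB → tape 8 (remaining 129 GB)

8 tapes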